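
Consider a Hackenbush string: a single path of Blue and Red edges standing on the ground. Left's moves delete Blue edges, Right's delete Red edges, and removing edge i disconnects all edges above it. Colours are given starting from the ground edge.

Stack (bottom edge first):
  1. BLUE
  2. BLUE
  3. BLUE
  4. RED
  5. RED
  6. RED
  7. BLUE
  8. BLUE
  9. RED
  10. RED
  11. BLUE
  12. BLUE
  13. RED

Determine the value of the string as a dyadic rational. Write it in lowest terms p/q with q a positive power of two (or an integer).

B: Left { 0 }, Right { · } gives simplest 1
BB: Left { 0; 1 }, Right { · } gives simplest 2
BBB: Left { 0; 1; 2 }, Right { · } gives simplest 3
BBBR: Left { 0; 1; 2 }, Right { 3 } gives simplest 5/2
BBBRR: Left { 0; 1; 2 }, Right { 5/2; 3 } gives simplest 9/4
BBBRRR: Left { 0; 1; 2 }, Right { 9/4; 5/2; 3 } gives simplest 17/8
BBBRRRB: Left { 0; 1; 2; 17/8 }, Right { 9/4; 5/2; 3 } gives simplest 35/16
BBBRRRBB: Left { 0; 1; 2; 17/8; 35/16 }, Right { 9/4; 5/2; 3 } gives simplest 71/32
BBBRRRBBR: Left { 0; 1; 2; 17/8; 35/16 }, Right { 71/32; 9/4; 5/2; 3 } gives simplest 141/64
BBBRRRBBRR: Left { 0; 1; 2; 17/8; 35/16 }, Right { 141/64; 71/32; 9/4; 5/2; 3 } gives simplest 281/128
BBBRRRBBRRB: Left { 0; 1; 2; 17/8; 35/16; 281/128 }, Right { 141/64; 71/32; 9/4; 5/2; 3 } gives simplest 563/256
BBBRRRBBRRBB: Left { 0; 1; 2; 17/8; 35/16; 281/128; 563/256 }, Right { 141/64; 71/32; 9/4; 5/2; 3 } gives simplest 1127/512
BBBRRRBBRRBBR: Left { 0; 1; 2; 17/8; 35/16; 281/128; 563/256 }, Right { 1127/512; 141/64; 71/32; 9/4; 5/2; 3 } gives simplest 2253/1024

2253/1024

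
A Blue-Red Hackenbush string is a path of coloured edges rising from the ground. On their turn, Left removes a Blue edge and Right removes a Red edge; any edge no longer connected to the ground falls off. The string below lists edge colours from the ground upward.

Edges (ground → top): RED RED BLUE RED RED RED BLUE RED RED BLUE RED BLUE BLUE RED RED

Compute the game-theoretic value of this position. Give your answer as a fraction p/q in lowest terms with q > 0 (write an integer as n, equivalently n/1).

-15783/8192

Prefix values for RED RED BLUE RED RED RED BLUE RED RED BLUE RED BLUE BLUE RED RED via {L|R} + simplicity:
R: Left { · }, Right { 0 } ⇒ simplest -1
RR: Left { · }, Right { -1 0 } ⇒ simplest -2
RRB: Left { -2 }, Right { -1 0 } ⇒ simplest -3/2
RRBR: Left { -2 }, Right { -3/2 -1 0 } ⇒ simplest -7/4
RRBRR: Left { -2 }, Right { -7/4 -3/2 -1 0 } ⇒ simplest -15/8
RRBRRR: Left { -2 }, Right { -15/8 -7/4 -3/2 -1 0 } ⇒ simplest -31/16
RRBRRRB: Left { -2 -31/16 }, Right { -15/8 -7/4 -3/2 -1 0 } ⇒ simplest -61/32
RRBRRRBR: Left { -2 -31/16 }, Right { -61/32 -15/8 -7/4 -3/2 -1 0 } ⇒ simplest -123/64
RRBRRRBRR: Left { -2 -31/16 }, Right { -123/64 -61/32 -15/8 -7/4 -3/2 -1 0 } ⇒ simplest -247/128
RRBRRRBRRB: Left { -2 -31/16 -247/128 }, Right { -123/64 -61/32 -15/8 -7/4 -3/2 -1 0 } ⇒ simplest -493/256
RRBRRRBRRBR: Left { -2 -31/16 -247/128 }, Right { -493/256 -123/64 -61/32 -15/8 -7/4 -3/2 -1 0 } ⇒ simplest -987/512
RRBRRRBRRBRB: Left { -2 -31/16 -247/128 -987/512 }, Right { -493/256 -123/64 -61/32 -15/8 -7/4 -3/2 -1 0 } ⇒ simplest -1973/1024
RRBRRRBRRBRBB: Left { -2 -31/16 -247/128 -987/512 -1973/1024 }, Right { -493/256 -123/64 -61/32 -15/8 -7/4 -3/2 -1 0 } ⇒ simplest -3945/2048
RRBRRRBRRBRBBR: Left { -2 -31/16 -247/128 -987/512 -1973/1024 }, Right { -3945/2048 -493/256 -123/64 -61/32 -15/8 -7/4 -3/2 -1 0 } ⇒ simplest -7891/4096
RRBRRRBRRBRBBRR: Left { -2 -31/16 -247/128 -987/512 -1973/1024 }, Right { -7891/4096 -3945/2048 -493/256 -123/64 -61/32 -15/8 -7/4 -3/2 -1 0 } ⇒ simplest -15783/8192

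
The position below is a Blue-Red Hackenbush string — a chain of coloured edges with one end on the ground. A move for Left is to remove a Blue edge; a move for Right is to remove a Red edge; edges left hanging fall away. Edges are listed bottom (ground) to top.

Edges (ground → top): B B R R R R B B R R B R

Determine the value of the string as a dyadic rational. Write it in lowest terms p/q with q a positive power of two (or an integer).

Recurse on prefixes of the 12-edge string B B R R R R B B R R B R:
step 1: add B to get B; options L={ 0 } R={  } => 1
step 2: add B to get BB; options L={ 0; 1 } R={  } => 2
step 3: add R to get BBR; options L={ 0; 1 } R={ 2 } => 3/2
step 4: add R to get BBRR; options L={ 0; 1 } R={ 3/2; 2 } => 5/4
step 5: add R to get BBRRR; options L={ 0; 1 } R={ 5/4; 3/2; 2 } => 9/8
step 6: add R to get BBRRRR; options L={ 0; 1 } R={ 9/8; 5/4; 3/2; 2 } => 17/16
step 7: add B to get BBRRRRB; options L={ 0; 1; 17/16 } R={ 9/8; 5/4; 3/2; 2 } => 35/32
step 8: add B to get BBRRRRBB; options L={ 0; 1; 17/16; 35/32 } R={ 9/8; 5/4; 3/2; 2 } => 71/64
step 9: add R to get BBRRRRBBR; options L={ 0; 1; 17/16; 35/32 } R={ 71/64; 9/8; 5/4; 3/2; 2 } => 141/128
step 10: add R to get BBRRRRBBRR; options L={ 0; 1; 17/16; 35/32 } R={ 141/128; 71/64; 9/8; 5/4; 3/2; 2 } => 281/256
step 11: add B to get BBRRRRBBRRB; options L={ 0; 1; 17/16; 35/32; 281/256 } R={ 141/128; 71/64; 9/8; 5/4; 3/2; 2 } => 563/512
step 12: add R to get BBRRRRBBRRBR; options L={ 0; 1; 17/16; 35/32; 281/256 } R={ 563/512; 141/128; 71/64; 9/8; 5/4; 3/2; 2 } => 1125/1024

1125/1024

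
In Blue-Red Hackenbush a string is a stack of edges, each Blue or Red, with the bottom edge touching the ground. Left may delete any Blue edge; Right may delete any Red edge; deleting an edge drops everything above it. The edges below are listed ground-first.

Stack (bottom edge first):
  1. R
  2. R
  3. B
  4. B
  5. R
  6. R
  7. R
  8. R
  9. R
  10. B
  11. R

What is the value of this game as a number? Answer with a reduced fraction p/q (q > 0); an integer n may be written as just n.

-763/512

edge 1 of 11 (R): { ∅ | 0 } -> -1
edge 2 of 11 (R): { ∅ | -1,0 } -> -2
edge 3 of 11 (B): { -2 | -1,0 } -> -3/2
edge 4 of 11 (B): { -2,-3/2 | -1,0 } -> -5/4
edge 5 of 11 (R): { -2,-3/2 | -5/4,-1,0 } -> -11/8
edge 6 of 11 (R): { -2,-3/2 | -11/8,-5/4,-1,0 } -> -23/16
edge 7 of 11 (R): { -2,-3/2 | -23/16,-11/8,-5/4,-1,0 } -> -47/32
edge 8 of 11 (R): { -2,-3/2 | -47/32,-23/16,-11/8,-5/4,-1,0 } -> -95/64
edge 9 of 11 (R): { -2,-3/2 | -95/64,-47/32,-23/16,-11/8,-5/4,-1,0 } -> -191/128
edge 10 of 11 (B): { -2,-3/2,-191/128 | -95/64,-47/32,-23/16,-11/8,-5/4,-1,0 } -> -381/256
edge 11 of 11 (R): { -2,-3/2,-191/128 | -381/256,-95/64,-47/32,-23/16,-11/8,-5/4,-1,0 } -> -763/512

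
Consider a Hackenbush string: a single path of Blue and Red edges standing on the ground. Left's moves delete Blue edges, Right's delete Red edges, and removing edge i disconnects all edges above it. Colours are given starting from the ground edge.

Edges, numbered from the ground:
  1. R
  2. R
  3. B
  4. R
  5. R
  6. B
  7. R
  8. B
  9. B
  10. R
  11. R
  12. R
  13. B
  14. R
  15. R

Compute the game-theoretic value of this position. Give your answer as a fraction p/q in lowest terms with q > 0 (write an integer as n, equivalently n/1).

-14967/8192

Recurse on prefixes of the 15-edge string R R B R R B R B B R R R B R R:
step 1: add R to get R; options L={  } R={ 0 } -> -1
step 2: add R to get RR; options L={  } R={ -1,0 } -> -2
step 3: add B to get RRB; options L={ -2 } R={ -1,0 } -> -3/2
step 4: add R to get RRBR; options L={ -2 } R={ -3/2,-1,0 } -> -7/4
step 5: add R to get RRBRR; options L={ -2 } R={ -7/4,-3/2,-1,0 } -> -15/8
step 6: add B to get RRBRRB; options L={ -2,-15/8 } R={ -7/4,-3/2,-1,0 } -> -29/16
step 7: add R to get RRBRRBR; options L={ -2,-15/8 } R={ -29/16,-7/4,-3/2,-1,0 } -> -59/32
step 8: add B to get RRBRRBRB; options L={ -2,-15/8,-59/32 } R={ -29/16,-7/4,-3/2,-1,0 } -> -117/64
step 9: add B to get RRBRRBRBB; options L={ -2,-15/8,-59/32,-117/64 } R={ -29/16,-7/4,-3/2,-1,0 } -> -233/128
step 10: add R to get RRBRRBRBBR; options L={ -2,-15/8,-59/32,-117/64 } R={ -233/128,-29/16,-7/4,-3/2,-1,0 } -> -467/256
step 11: add R to get RRBRRBRBBRR; options L={ -2,-15/8,-59/32,-117/64 } R={ -467/256,-233/128,-29/16,-7/4,-3/2,-1,0 } -> -935/512
step 12: add R to get RRBRRBRBBRRR; options L={ -2,-15/8,-59/32,-117/64 } R={ -935/512,-467/256,-233/128,-29/16,-7/4,-3/2,-1,0 } -> -1871/1024
step 13: add B to get RRBRRBRBBRRRB; options L={ -2,-15/8,-59/32,-117/64,-1871/1024 } R={ -935/512,-467/256,-233/128,-29/16,-7/4,-3/2,-1,0 } -> -3741/2048
step 14: add R to get RRBRRBRBBRRRBR; options L={ -2,-15/8,-59/32,-117/64,-1871/1024 } R={ -3741/2048,-935/512,-467/256,-233/128,-29/16,-7/4,-3/2,-1,0 } -> -7483/4096
step 15: add R to get RRBRRBRBBRRRBRR; options L={ -2,-15/8,-59/32,-117/64,-1871/1024 } R={ -7483/4096,-3741/2048,-935/512,-467/256,-233/128,-29/16,-7/4,-3/2,-1,0 } -> -14967/8192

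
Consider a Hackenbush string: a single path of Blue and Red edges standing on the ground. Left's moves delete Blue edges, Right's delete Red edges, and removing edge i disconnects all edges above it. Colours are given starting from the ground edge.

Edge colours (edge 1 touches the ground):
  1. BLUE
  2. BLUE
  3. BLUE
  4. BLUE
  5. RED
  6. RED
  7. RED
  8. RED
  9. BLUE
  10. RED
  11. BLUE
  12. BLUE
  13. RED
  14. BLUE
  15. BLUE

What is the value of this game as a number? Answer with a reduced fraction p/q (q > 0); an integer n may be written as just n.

step 1: add BLUE to get B; options L={ 0 } R={ (no moves) } gives 1
step 2: add BLUE to get BB; options L={ 0,1 } R={ (no moves) } gives 2
step 3: add BLUE to get BBB; options L={ 0,1,2 } R={ (no moves) } gives 3
step 4: add BLUE to get BBBB; options L={ 0,1,2,3 } R={ (no moves) } gives 4
step 5: add RED to get BBBBR; options L={ 0,1,2,3 } R={ 4 } gives 7/2
step 6: add RED to get BBBBRR; options L={ 0,1,2,3 } R={ 7/2,4 } gives 13/4
step 7: add RED to get BBBBRRR; options L={ 0,1,2,3 } R={ 13/4,7/2,4 } gives 25/8
step 8: add RED to get BBBBRRRR; options L={ 0,1,2,3 } R={ 25/8,13/4,7/2,4 } gives 49/16
step 9: add BLUE to get BBBBRRRRB; options L={ 0,1,2,3,49/16 } R={ 25/8,13/4,7/2,4 } gives 99/32
step 10: add RED to get BBBBRRRRBR; options L={ 0,1,2,3,49/16 } R={ 99/32,25/8,13/4,7/2,4 } gives 197/64
step 11: add BLUE to get BBBBRRRRBRB; options L={ 0,1,2,3,49/16,197/64 } R={ 99/32,25/8,13/4,7/2,4 } gives 395/128
step 12: add BLUE to get BBBBRRRRBRBB; options L={ 0,1,2,3,49/16,197/64,395/128 } R={ 99/32,25/8,13/4,7/2,4 } gives 791/256
step 13: add RED to get BBBBRRRRBRBBR; options L={ 0,1,2,3,49/16,197/64,395/128 } R={ 791/256,99/32,25/8,13/4,7/2,4 } gives 1581/512
step 14: add BLUE to get BBBBRRRRBRBBRB; options L={ 0,1,2,3,49/16,197/64,395/128,1581/512 } R={ 791/256,99/32,25/8,13/4,7/2,4 } gives 3163/1024
step 15: add BLUE to get BBBBRRRRBRBBRBB; options L={ 0,1,2,3,49/16,197/64,395/128,1581/512,3163/1024 } R={ 791/256,99/32,25/8,13/4,7/2,4 } gives 6327/2048

6327/2048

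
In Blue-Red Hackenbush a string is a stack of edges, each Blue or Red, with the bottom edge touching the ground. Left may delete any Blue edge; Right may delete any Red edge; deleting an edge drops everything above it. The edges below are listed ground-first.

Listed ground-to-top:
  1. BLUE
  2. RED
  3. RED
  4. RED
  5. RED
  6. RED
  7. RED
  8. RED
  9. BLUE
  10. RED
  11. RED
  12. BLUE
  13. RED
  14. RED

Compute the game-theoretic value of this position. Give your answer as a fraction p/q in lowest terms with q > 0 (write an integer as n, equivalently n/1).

B: Left { 0 }, Right { (no moves) } — simplest 1
BR: Left { 0 }, Right { 1 } — simplest 1/2
BRR: Left { 0 }, Right { 1/2,1 } — simplest 1/4
BRRR: Left { 0 }, Right { 1/4,1/2,1 } — simplest 1/8
BRRRR: Left { 0 }, Right { 1/8,1/4,1/2,1 } — simplest 1/16
BRRRRR: Left { 0 }, Right { 1/16,1/8,1/4,1/2,1 } — simplest 1/32
BRRRRRR: Left { 0 }, Right { 1/32,1/16,1/8,1/4,1/2,1 } — simplest 1/64
BRRRRRRR: Left { 0 }, Right { 1/64,1/32,1/16,1/8,1/4,1/2,1 } — simplest 1/128
BRRRRRRRB: Left { 0,1/128 }, Right { 1/64,1/32,1/16,1/8,1/4,1/2,1 } — simplest 3/256
BRRRRRRRBR: Left { 0,1/128 }, Right { 3/256,1/64,1/32,1/16,1/8,1/4,1/2,1 } — simplest 5/512
BRRRRRRRBRR: Left { 0,1/128 }, Right { 5/512,3/256,1/64,1/32,1/16,1/8,1/4,1/2,1 } — simplest 9/1024
BRRRRRRRBRRB: Left { 0,1/128,9/1024 }, Right { 5/512,3/256,1/64,1/32,1/16,1/8,1/4,1/2,1 } — simplest 19/2048
BRRRRRRRBRRBR: Left { 0,1/128,9/1024 }, Right { 19/2048,5/512,3/256,1/64,1/32,1/16,1/8,1/4,1/2,1 } — simplest 37/4096
BRRRRRRRBRRBRR: Left { 0,1/128,9/1024 }, Right { 37/4096,19/2048,5/512,3/256,1/64,1/32,1/16,1/8,1/4,1/2,1 } — simplest 73/8192

73/8192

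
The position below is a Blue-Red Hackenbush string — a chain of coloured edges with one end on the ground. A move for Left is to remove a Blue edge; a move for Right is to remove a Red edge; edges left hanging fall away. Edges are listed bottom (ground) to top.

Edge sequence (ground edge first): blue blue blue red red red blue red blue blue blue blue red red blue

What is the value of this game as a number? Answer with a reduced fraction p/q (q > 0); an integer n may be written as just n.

v_1 [b]  L=[0]  R=[·]  so 1
v_2 [bb]  L=[0 1]  R=[·]  so 2
v_3 [bbb]  L=[0 1 2]  R=[·]  so 3
v_4 [bbbr]  L=[0 1 2]  R=[3]  so 5/2
v_5 [bbbrr]  L=[0 1 2]  R=[5/2 3]  so 9/4
v_6 [bbbrrr]  L=[0 1 2]  R=[9/4 5/2 3]  so 17/8
v_7 [bbbrrrb]  L=[0 1 2 17/8]  R=[9/4 5/2 3]  so 35/16
v_8 [bbbrrrbr]  L=[0 1 2 17/8]  R=[35/16 9/4 5/2 3]  so 69/32
v_9 [bbbrrrbrb]  L=[0 1 2 17/8 69/32]  R=[35/16 9/4 5/2 3]  so 139/64
v_10 [bbbrrrbrbb]  L=[0 1 2 17/8 69/32 139/64]  R=[35/16 9/4 5/2 3]  so 279/128
v_11 [bbbrrrbrbbb]  L=[0 1 2 17/8 69/32 139/64 279/128]  R=[35/16 9/4 5/2 3]  so 559/256
v_12 [bbbrrrbrbbbb]  L=[0 1 2 17/8 69/32 139/64 279/128 559/256]  R=[35/16 9/4 5/2 3]  so 1119/512
v_13 [bbbrrrbrbbbbr]  L=[0 1 2 17/8 69/32 139/64 279/128 559/256]  R=[1119/512 35/16 9/4 5/2 3]  so 2237/1024
v_14 [bbbrrrbrbbbbrr]  L=[0 1 2 17/8 69/32 139/64 279/128 559/256]  R=[2237/1024 1119/512 35/16 9/4 5/2 3]  so 4473/2048
v_15 [bbbrrrbrbbbbrrb]  L=[0 1 2 17/8 69/32 139/64 279/128 559/256 4473/2048]  R=[2237/1024 1119/512 35/16 9/4 5/2 3]  so 8947/4096

8947/4096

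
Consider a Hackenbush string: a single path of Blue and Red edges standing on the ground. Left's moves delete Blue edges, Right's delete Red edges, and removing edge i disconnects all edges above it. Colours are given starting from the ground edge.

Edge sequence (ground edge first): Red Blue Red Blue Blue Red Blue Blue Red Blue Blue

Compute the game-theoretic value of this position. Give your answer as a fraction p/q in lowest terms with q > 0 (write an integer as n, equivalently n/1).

-585/1024

step 1: add Red to get R; options L={ ∅ } R={ 0 } gives -1
step 2: add Blue to get RB; options L={ -1 } R={ 0 } gives -1/2
step 3: add Red to get RBR; options L={ -1 } R={ -1/2,0 } gives -3/4
step 4: add Blue to get RBRB; options L={ -1,-3/4 } R={ -1/2,0 } gives -5/8
step 5: add Blue to get RBRBB; options L={ -1,-3/4,-5/8 } R={ -1/2,0 } gives -9/16
step 6: add Red to get RBRBBR; options L={ -1,-3/4,-5/8 } R={ -9/16,-1/2,0 } gives -19/32
step 7: add Blue to get RBRBBRB; options L={ -1,-3/4,-5/8,-19/32 } R={ -9/16,-1/2,0 } gives -37/64
step 8: add Blue to get RBRBBRBB; options L={ -1,-3/4,-5/8,-19/32,-37/64 } R={ -9/16,-1/2,0 } gives -73/128
step 9: add Red to get RBRBBRBBR; options L={ -1,-3/4,-5/8,-19/32,-37/64 } R={ -73/128,-9/16,-1/2,0 } gives -147/256
step 10: add Blue to get RBRBBRBBRB; options L={ -1,-3/4,-5/8,-19/32,-37/64,-147/256 } R={ -73/128,-9/16,-1/2,0 } gives -293/512
step 11: add Blue to get RBRBBRBBRBB; options L={ -1,-3/4,-5/8,-19/32,-37/64,-147/256,-293/512 } R={ -73/128,-9/16,-1/2,0 } gives -585/1024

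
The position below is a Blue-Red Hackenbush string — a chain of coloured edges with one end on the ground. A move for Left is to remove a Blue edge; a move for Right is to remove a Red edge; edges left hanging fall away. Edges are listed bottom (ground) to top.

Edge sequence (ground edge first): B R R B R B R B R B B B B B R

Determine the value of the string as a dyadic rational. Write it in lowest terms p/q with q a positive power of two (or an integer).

edge 1 of 15 (B): { 0 | — } => 1
edge 2 of 15 (R): { 0 | 1 } => 1/2
edge 3 of 15 (R): { 0 | 1/2 1 } => 1/4
edge 4 of 15 (B): { 0 1/4 | 1/2 1 } => 3/8
edge 5 of 15 (R): { 0 1/4 | 3/8 1/2 1 } => 5/16
edge 6 of 15 (B): { 0 1/4 5/16 | 3/8 1/2 1 } => 11/32
edge 7 of 15 (R): { 0 1/4 5/16 | 11/32 3/8 1/2 1 } => 21/64
edge 8 of 15 (B): { 0 1/4 5/16 21/64 | 11/32 3/8 1/2 1 } => 43/128
edge 9 of 15 (R): { 0 1/4 5/16 21/64 | 43/128 11/32 3/8 1/2 1 } => 85/256
edge 10 of 15 (B): { 0 1/4 5/16 21/64 85/256 | 43/128 11/32 3/8 1/2 1 } => 171/512
edge 11 of 15 (B): { 0 1/4 5/16 21/64 85/256 171/512 | 43/128 11/32 3/8 1/2 1 } => 343/1024
edge 12 of 15 (B): { 0 1/4 5/16 21/64 85/256 171/512 343/1024 | 43/128 11/32 3/8 1/2 1 } => 687/2048
edge 13 of 15 (B): { 0 1/4 5/16 21/64 85/256 171/512 343/1024 687/2048 | 43/128 11/32 3/8 1/2 1 } => 1375/4096
edge 14 of 15 (B): { 0 1/4 5/16 21/64 85/256 171/512 343/1024 687/2048 1375/4096 | 43/128 11/32 3/8 1/2 1 } => 2751/8192
edge 15 of 15 (R): { 0 1/4 5/16 21/64 85/256 171/512 343/1024 687/2048 1375/4096 | 2751/8192 43/128 11/32 3/8 1/2 1 } => 5501/16384

5501/16384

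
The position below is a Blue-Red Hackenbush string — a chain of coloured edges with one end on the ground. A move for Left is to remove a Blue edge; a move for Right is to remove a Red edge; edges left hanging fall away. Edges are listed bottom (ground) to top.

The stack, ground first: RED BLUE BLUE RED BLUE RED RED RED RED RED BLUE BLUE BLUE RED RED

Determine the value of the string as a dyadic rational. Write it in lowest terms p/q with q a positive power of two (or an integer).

-6087/16384

Build val(s[:k]) for k = 1..15, string s = RED BLUE BLUE RED BLUE RED RED RED RED RED BLUE BLUE BLUE RED RED.
1 of 15 · R · max L −∞ · min R 0 = -1
2 of 15 · RB · max L -1 · min R 0 = -1/2
3 of 15 · RBB · max L -1/2 · min R 0 = -1/4
4 of 15 · RBBR · max L -1/2 · min R -1/4 = -3/8
5 of 15 · RBBRB · max L -3/8 · min R -1/4 = -5/16
6 of 15 · RBBRBR · max L -3/8 · min R -5/16 = -11/32
7 of 15 · RBBRBRR · max L -3/8 · min R -11/32 = -23/64
8 of 15 · RBBRBRRR · max L -3/8 · min R -23/64 = -47/128
9 of 15 · RBBRBRRRR · max L -3/8 · min R -47/128 = -95/256
10 of 15 · RBBRBRRRRR · max L -3/8 · min R -95/256 = -191/512
11 of 15 · RBBRBRRRRRB · max L -191/512 · min R -95/256 = -381/1024
12 of 15 · RBBRBRRRRRBB · max L -381/1024 · min R -95/256 = -761/2048
13 of 15 · RBBRBRRRRRBBB · max L -761/2048 · min R -95/256 = -1521/4096
14 of 15 · RBBRBRRRRRBBBR · max L -761/2048 · min R -1521/4096 = -3043/8192
15 of 15 · RBBRBRRRRRBBBRR · max L -761/2048 · min R -3043/8192 = -6087/16384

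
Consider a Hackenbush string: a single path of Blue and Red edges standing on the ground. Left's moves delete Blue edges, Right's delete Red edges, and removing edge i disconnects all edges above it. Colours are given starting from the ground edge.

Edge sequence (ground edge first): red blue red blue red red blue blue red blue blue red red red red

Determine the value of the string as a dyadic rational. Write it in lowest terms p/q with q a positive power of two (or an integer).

-11423/16384

1 of 15 · r · max L −∞ · min R 0 so -1
2 of 15 · rb · max L -1 · min R 0 so -1/2
3 of 15 · rbr · max L -1 · min R -1/2 so -3/4
4 of 15 · rbrb · max L -3/4 · min R -1/2 so -5/8
5 of 15 · rbrbr · max L -3/4 · min R -5/8 so -11/16
6 of 15 · rbrbrr · max L -3/4 · min R -11/16 so -23/32
7 of 15 · rbrbrrb · max L -23/32 · min R -11/16 so -45/64
8 of 15 · rbrbrrbb · max L -45/64 · min R -11/16 so -89/128
9 of 15 · rbrbrrbbr · max L -45/64 · min R -89/128 so -179/256
10 of 15 · rbrbrrbbrb · max L -179/256 · min R -89/128 so -357/512
11 of 15 · rbrbrrbbrbb · max L -357/512 · min R -89/128 so -713/1024
12 of 15 · rbrbrrbbrbbr · max L -357/512 · min R -713/1024 so -1427/2048
13 of 15 · rbrbrrbbrbbrr · max L -357/512 · min R -1427/2048 so -2855/4096
14 of 15 · rbrbrrbbrbbrrr · max L -357/512 · min R -2855/4096 so -5711/8192
15 of 15 · rbrbrrbbrbbrrrr · max L -357/512 · min R -5711/8192 so -11423/16384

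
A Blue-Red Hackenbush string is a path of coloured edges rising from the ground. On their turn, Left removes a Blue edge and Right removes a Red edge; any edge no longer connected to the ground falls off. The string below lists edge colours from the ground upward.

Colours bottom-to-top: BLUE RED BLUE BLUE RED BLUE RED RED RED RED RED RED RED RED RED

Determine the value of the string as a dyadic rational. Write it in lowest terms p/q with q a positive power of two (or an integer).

Prefix values for BLUE RED BLUE BLUE RED BLUE RED RED RED RED RED RED RED RED RED via {L|R} + simplicity:
g(B) = { 0 | — } → 1
g(BR) = { 0 | 1 } → 1/2
g(BRB) = { 0, 1/2 | 1 } → 3/4
g(BRBB) = { 0, 1/2, 3/4 | 1 } → 7/8
g(BRBBR) = { 0, 1/2, 3/4 | 7/8, 1 } → 13/16
g(BRBBRB) = { 0, 1/2, 3/4, 13/16 | 7/8, 1 } → 27/32
g(BRBBRBR) = { 0, 1/2, 3/4, 13/16 | 27/32, 7/8, 1 } → 53/64
g(BRBBRBRR) = { 0, 1/2, 3/4, 13/16 | 53/64, 27/32, 7/8, 1 } → 105/128
g(BRBBRBRRR) = { 0, 1/2, 3/4, 13/16 | 105/128, 53/64, 27/32, 7/8, 1 } → 209/256
g(BRBBRBRRRR) = { 0, 1/2, 3/4, 13/16 | 209/256, 105/128, 53/64, 27/32, 7/8, 1 } → 417/512
g(BRBBRBRRRRR) = { 0, 1/2, 3/4, 13/16 | 417/512, 209/256, 105/128, 53/64, 27/32, 7/8, 1 } → 833/1024
g(BRBBRBRRRRRR) = { 0, 1/2, 3/4, 13/16 | 833/1024, 417/512, 209/256, 105/128, 53/64, 27/32, 7/8, 1 } → 1665/2048
g(BRBBRBRRRRRRR) = { 0, 1/2, 3/4, 13/16 | 1665/2048, 833/1024, 417/512, 209/256, 105/128, 53/64, 27/32, 7/8, 1 } → 3329/4096
g(BRBBRBRRRRRRRR) = { 0, 1/2, 3/4, 13/16 | 3329/4096, 1665/2048, 833/1024, 417/512, 209/256, 105/128, 53/64, 27/32, 7/8, 1 } → 6657/8192
g(BRBBRBRRRRRRRRR) = { 0, 1/2, 3/4, 13/16 | 6657/8192, 3329/4096, 1665/2048, 833/1024, 417/512, 209/256, 105/128, 53/64, 27/32, 7/8, 1 } → 13313/16384

13313/16384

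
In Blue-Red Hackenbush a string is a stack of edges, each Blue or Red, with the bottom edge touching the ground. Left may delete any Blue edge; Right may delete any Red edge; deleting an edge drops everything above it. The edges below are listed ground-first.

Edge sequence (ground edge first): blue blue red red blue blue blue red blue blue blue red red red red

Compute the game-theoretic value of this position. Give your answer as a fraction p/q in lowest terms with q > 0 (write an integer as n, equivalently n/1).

12001/8192

Recurse on prefixes of the 15-edge string blue blue red red blue blue blue red blue blue blue red red red red:
step 1: add blue to get b; options L={ 0 } R={ ∅ } -> 1
step 2: add blue to get bb; options L={ 0 1 } R={ ∅ } -> 2
step 3: add red to get bbr; options L={ 0 1 } R={ 2 } -> 3/2
step 4: add red to get bbrr; options L={ 0 1 } R={ 3/2 2 } -> 5/4
step 5: add blue to get bbrrb; options L={ 0 1 5/4 } R={ 3/2 2 } -> 11/8
step 6: add blue to get bbrrbb; options L={ 0 1 5/4 11/8 } R={ 3/2 2 } -> 23/16
step 7: add blue to get bbrrbbb; options L={ 0 1 5/4 11/8 23/16 } R={ 3/2 2 } -> 47/32
step 8: add red to get bbrrbbbr; options L={ 0 1 5/4 11/8 23/16 } R={ 47/32 3/2 2 } -> 93/64
step 9: add blue to get bbrrbbbrb; options L={ 0 1 5/4 11/8 23/16 93/64 } R={ 47/32 3/2 2 } -> 187/128
step 10: add blue to get bbrrbbbrbb; options L={ 0 1 5/4 11/8 23/16 93/64 187/128 } R={ 47/32 3/2 2 } -> 375/256
step 11: add blue to get bbrrbbbrbbb; options L={ 0 1 5/4 11/8 23/16 93/64 187/128 375/256 } R={ 47/32 3/2 2 } -> 751/512
step 12: add red to get bbrrbbbrbbbr; options L={ 0 1 5/4 11/8 23/16 93/64 187/128 375/256 } R={ 751/512 47/32 3/2 2 } -> 1501/1024
step 13: add red to get bbrrbbbrbbbrr; options L={ 0 1 5/4 11/8 23/16 93/64 187/128 375/256 } R={ 1501/1024 751/512 47/32 3/2 2 } -> 3001/2048
step 14: add red to get bbrrbbbrbbbrrr; options L={ 0 1 5/4 11/8 23/16 93/64 187/128 375/256 } R={ 3001/2048 1501/1024 751/512 47/32 3/2 2 } -> 6001/4096
step 15: add red to get bbrrbbbrbbbrrrr; options L={ 0 1 5/4 11/8 23/16 93/64 187/128 375/256 } R={ 6001/4096 3001/2048 1501/1024 751/512 47/32 3/2 2 } -> 12001/8192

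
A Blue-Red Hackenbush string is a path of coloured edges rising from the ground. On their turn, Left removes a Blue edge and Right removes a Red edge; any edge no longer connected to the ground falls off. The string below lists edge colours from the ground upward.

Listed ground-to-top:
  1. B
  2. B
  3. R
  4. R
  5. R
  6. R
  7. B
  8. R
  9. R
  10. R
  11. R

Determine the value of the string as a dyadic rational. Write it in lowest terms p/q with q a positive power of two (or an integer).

545/512

v_1 [B]  L=[0]  R=[none]  — 1
v_2 [BB]  L=[0 1]  R=[none]  — 2
v_3 [BBR]  L=[0 1]  R=[2]  — 3/2
v_4 [BBRR]  L=[0 1]  R=[3/2 2]  — 5/4
v_5 [BBRRR]  L=[0 1]  R=[5/4 3/2 2]  — 9/8
v_6 [BBRRRR]  L=[0 1]  R=[9/8 5/4 3/2 2]  — 17/16
v_7 [BBRRRRB]  L=[0 1 17/16]  R=[9/8 5/4 3/2 2]  — 35/32
v_8 [BBRRRRBR]  L=[0 1 17/16]  R=[35/32 9/8 5/4 3/2 2]  — 69/64
v_9 [BBRRRRBRR]  L=[0 1 17/16]  R=[69/64 35/32 9/8 5/4 3/2 2]  — 137/128
v_10 [BBRRRRBRRR]  L=[0 1 17/16]  R=[137/128 69/64 35/32 9/8 5/4 3/2 2]  — 273/256
v_11 [BBRRRRBRRRR]  L=[0 1 17/16]  R=[273/256 137/128 69/64 35/32 9/8 5/4 3/2 2]  — 545/512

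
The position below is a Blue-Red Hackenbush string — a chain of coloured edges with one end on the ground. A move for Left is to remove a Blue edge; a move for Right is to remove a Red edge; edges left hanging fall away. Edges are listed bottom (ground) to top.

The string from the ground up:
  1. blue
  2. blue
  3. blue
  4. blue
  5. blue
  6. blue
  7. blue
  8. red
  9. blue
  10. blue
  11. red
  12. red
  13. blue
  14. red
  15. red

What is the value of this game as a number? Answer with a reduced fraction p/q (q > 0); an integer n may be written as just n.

1737/256

edge 1 of 15 (blue): { 0 | none } => 1
edge 2 of 15 (blue): { 0 1 | none } => 2
edge 3 of 15 (blue): { 0 1 2 | none } => 3
edge 4 of 15 (blue): { 0 1 2 3 | none } => 4
edge 5 of 15 (blue): { 0 1 2 3 4 | none } => 5
edge 6 of 15 (blue): { 0 1 2 3 4 5 | none } => 6
edge 7 of 15 (blue): { 0 1 2 3 4 5 6 | none } => 7
edge 8 of 15 (red): { 0 1 2 3 4 5 6 | 7 } => 13/2
edge 9 of 15 (blue): { 0 1 2 3 4 5 6 13/2 | 7 } => 27/4
edge 10 of 15 (blue): { 0 1 2 3 4 5 6 13/2 27/4 | 7 } => 55/8
edge 11 of 15 (red): { 0 1 2 3 4 5 6 13/2 27/4 | 55/8 7 } => 109/16
edge 12 of 15 (red): { 0 1 2 3 4 5 6 13/2 27/4 | 109/16 55/8 7 } => 217/32
edge 13 of 15 (blue): { 0 1 2 3 4 5 6 13/2 27/4 217/32 | 109/16 55/8 7 } => 435/64
edge 14 of 15 (red): { 0 1 2 3 4 5 6 13/2 27/4 217/32 | 435/64 109/16 55/8 7 } => 869/128
edge 15 of 15 (red): { 0 1 2 3 4 5 6 13/2 27/4 217/32 | 869/128 435/64 109/16 55/8 7 } => 1737/256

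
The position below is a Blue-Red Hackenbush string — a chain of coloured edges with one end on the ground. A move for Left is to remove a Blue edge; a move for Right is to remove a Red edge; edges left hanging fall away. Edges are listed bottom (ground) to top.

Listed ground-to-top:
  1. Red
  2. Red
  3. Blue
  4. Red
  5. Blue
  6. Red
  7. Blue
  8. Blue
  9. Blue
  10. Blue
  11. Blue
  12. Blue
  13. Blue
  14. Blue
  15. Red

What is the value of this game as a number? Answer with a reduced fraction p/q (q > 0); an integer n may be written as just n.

Recurse on prefixes of the 15-edge string Red Red Blue Red Blue Red Blue Blue Blue Blue Blue Blue Blue Blue Red:
R: Left { (no moves) }, Right { 0 } — simplest -1
RR: Left { (no moves) }, Right { -1; 0 } — simplest -2
RRB: Left { -2 }, Right { -1; 0 } — simplest -3/2
RRBR: Left { -2 }, Right { -3/2; -1; 0 } — simplest -7/4
RRBRB: Left { -2; -7/4 }, Right { -3/2; -1; 0 } — simplest -13/8
RRBRBR: Left { -2; -7/4 }, Right { -13/8; -3/2; -1; 0 } — simplest -27/16
RRBRBRB: Left { -2; -7/4; -27/16 }, Right { -13/8; -3/2; -1; 0 } — simplest -53/32
RRBRBRBB: Left { -2; -7/4; -27/16; -53/32 }, Right { -13/8; -3/2; -1; 0 } — simplest -105/64
RRBRBRBBB: Left { -2; -7/4; -27/16; -53/32; -105/64 }, Right { -13/8; -3/2; -1; 0 } — simplest -209/128
RRBRBRBBBB: Left { -2; -7/4; -27/16; -53/32; -105/64; -209/128 }, Right { -13/8; -3/2; -1; 0 } — simplest -417/256
RRBRBRBBBBB: Left { -2; -7/4; -27/16; -53/32; -105/64; -209/128; -417/256 }, Right { -13/8; -3/2; -1; 0 } — simplest -833/512
RRBRBRBBBBBB: Left { -2; -7/4; -27/16; -53/32; -105/64; -209/128; -417/256; -833/512 }, Right { -13/8; -3/2; -1; 0 } — simplest -1665/1024
RRBRBRBBBBBBB: Left { -2; -7/4; -27/16; -53/32; -105/64; -209/128; -417/256; -833/512; -1665/1024 }, Right { -13/8; -3/2; -1; 0 } — simplest -3329/2048
RRBRBRBBBBBBBB: Left { -2; -7/4; -27/16; -53/32; -105/64; -209/128; -417/256; -833/512; -1665/1024; -3329/2048 }, Right { -13/8; -3/2; -1; 0 } — simplest -6657/4096
RRBRBRBBBBBBBBR: Left { -2; -7/4; -27/16; -53/32; -105/64; -209/128; -417/256; -833/512; -1665/1024; -3329/2048 }, Right { -6657/4096; -13/8; -3/2; -1; 0 } — simplest -13315/8192

-13315/8192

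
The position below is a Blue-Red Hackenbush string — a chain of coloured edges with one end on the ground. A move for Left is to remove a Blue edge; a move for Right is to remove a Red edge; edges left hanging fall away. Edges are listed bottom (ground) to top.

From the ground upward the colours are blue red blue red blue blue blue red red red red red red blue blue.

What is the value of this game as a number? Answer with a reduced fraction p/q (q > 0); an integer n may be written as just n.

step 1: add blue to get b; options L={ 0 } R={  } => 1
step 2: add red to get br; options L={ 0 } R={ 1 } => 1/2
step 3: add blue to get brb; options L={ 0, 1/2 } R={ 1 } => 3/4
step 4: add red to get brbr; options L={ 0, 1/2 } R={ 3/4, 1 } => 5/8
step 5: add blue to get brbrb; options L={ 0, 1/2, 5/8 } R={ 3/4, 1 } => 11/16
step 6: add blue to get brbrbb; options L={ 0, 1/2, 5/8, 11/16 } R={ 3/4, 1 } => 23/32
step 7: add blue to get brbrbbb; options L={ 0, 1/2, 5/8, 11/16, 23/32 } R={ 3/4, 1 } => 47/64
step 8: add red to get brbrbbbr; options L={ 0, 1/2, 5/8, 11/16, 23/32 } R={ 47/64, 3/4, 1 } => 93/128
step 9: add red to get brbrbbbrr; options L={ 0, 1/2, 5/8, 11/16, 23/32 } R={ 93/128, 47/64, 3/4, 1 } => 185/256
step 10: add red to get brbrbbbrrr; options L={ 0, 1/2, 5/8, 11/16, 23/32 } R={ 185/256, 93/128, 47/64, 3/4, 1 } => 369/512
step 11: add red to get brbrbbbrrrr; options L={ 0, 1/2, 5/8, 11/16, 23/32 } R={ 369/512, 185/256, 93/128, 47/64, 3/4, 1 } => 737/1024
step 12: add red to get brbrbbbrrrrr; options L={ 0, 1/2, 5/8, 11/16, 23/32 } R={ 737/1024, 369/512, 185/256, 93/128, 47/64, 3/4, 1 } => 1473/2048
step 13: add red to get brbrbbbrrrrrr; options L={ 0, 1/2, 5/8, 11/16, 23/32 } R={ 1473/2048, 737/1024, 369/512, 185/256, 93/128, 47/64, 3/4, 1 } => 2945/4096
step 14: add blue to get brbrbbbrrrrrrb; options L={ 0, 1/2, 5/8, 11/16, 23/32, 2945/4096 } R={ 1473/2048, 737/1024, 369/512, 185/256, 93/128, 47/64, 3/4, 1 } => 5891/8192
step 15: add blue to get brbrbbbrrrrrrbb; options L={ 0, 1/2, 5/8, 11/16, 23/32, 2945/4096, 5891/8192 } R={ 1473/2048, 737/1024, 369/512, 185/256, 93/128, 47/64, 3/4, 1 } => 11783/16384

11783/16384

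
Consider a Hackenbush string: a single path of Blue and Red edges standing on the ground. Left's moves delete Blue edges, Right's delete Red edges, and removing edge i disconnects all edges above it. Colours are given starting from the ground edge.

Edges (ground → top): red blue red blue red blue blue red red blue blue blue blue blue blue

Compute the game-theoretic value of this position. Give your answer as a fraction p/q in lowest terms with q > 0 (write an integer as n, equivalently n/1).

-10625/16384

Build value(s[:k]) for k = 1..15, string s = red blue red blue red blue blue red red blue blue blue blue blue blue.
value_1 [r]  L=[none]  R=[0]  => -1
value_2 [rb]  L=[-1]  R=[0]  => -1/2
value_3 [rbr]  L=[-1]  R=[-1/2,0]  => -3/4
value_4 [rbrb]  L=[-1,-3/4]  R=[-1/2,0]  => -5/8
value_5 [rbrbr]  L=[-1,-3/4]  R=[-5/8,-1/2,0]  => -11/16
value_6 [rbrbrb]  L=[-1,-3/4,-11/16]  R=[-5/8,-1/2,0]  => -21/32
value_7 [rbrbrbb]  L=[-1,-3/4,-11/16,-21/32]  R=[-5/8,-1/2,0]  => -41/64
value_8 [rbrbrbbr]  L=[-1,-3/4,-11/16,-21/32]  R=[-41/64,-5/8,-1/2,0]  => -83/128
value_9 [rbrbrbbrr]  L=[-1,-3/4,-11/16,-21/32]  R=[-83/128,-41/64,-5/8,-1/2,0]  => -167/256
value_10 [rbrbrbbrrb]  L=[-1,-3/4,-11/16,-21/32,-167/256]  R=[-83/128,-41/64,-5/8,-1/2,0]  => -333/512
value_11 [rbrbrbbrrbb]  L=[-1,-3/4,-11/16,-21/32,-167/256,-333/512]  R=[-83/128,-41/64,-5/8,-1/2,0]  => -665/1024
value_12 [rbrbrbbrrbbb]  L=[-1,-3/4,-11/16,-21/32,-167/256,-333/512,-665/1024]  R=[-83/128,-41/64,-5/8,-1/2,0]  => -1329/2048
value_13 [rbrbrbbrrbbbb]  L=[-1,-3/4,-11/16,-21/32,-167/256,-333/512,-665/1024,-1329/2048]  R=[-83/128,-41/64,-5/8,-1/2,0]  => -2657/4096
value_14 [rbrbrbbrrbbbbb]  L=[-1,-3/4,-11/16,-21/32,-167/256,-333/512,-665/1024,-1329/2048,-2657/4096]  R=[-83/128,-41/64,-5/8,-1/2,0]  => -5313/8192
value_15 [rbrbrbbrrbbbbbb]  L=[-1,-3/4,-11/16,-21/32,-167/256,-333/512,-665/1024,-1329/2048,-2657/4096,-5313/8192]  R=[-83/128,-41/64,-5/8,-1/2,0]  => -10625/16384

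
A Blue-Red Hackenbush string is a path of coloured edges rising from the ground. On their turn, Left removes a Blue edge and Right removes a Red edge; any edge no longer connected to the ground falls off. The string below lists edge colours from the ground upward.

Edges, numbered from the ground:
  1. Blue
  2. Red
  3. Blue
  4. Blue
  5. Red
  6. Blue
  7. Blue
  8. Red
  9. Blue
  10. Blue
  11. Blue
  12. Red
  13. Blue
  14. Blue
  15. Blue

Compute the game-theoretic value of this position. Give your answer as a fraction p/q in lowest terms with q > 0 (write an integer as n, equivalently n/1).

14063/16384

Recurse on prefixes of the 15-edge string Blue Red Blue Blue Red Blue Blue Red Blue Blue Blue Red Blue Blue Blue:
1 of 15 · B · max L 0 · min R +∞ -> 1
2 of 15 · BR · max L 0 · min R 1 -> 1/2
3 of 15 · BRB · max L 1/2 · min R 1 -> 3/4
4 of 15 · BRBB · max L 3/4 · min R 1 -> 7/8
5 of 15 · BRBBR · max L 3/4 · min R 7/8 -> 13/16
6 of 15 · BRBBRB · max L 13/16 · min R 7/8 -> 27/32
7 of 15 · BRBBRBB · max L 27/32 · min R 7/8 -> 55/64
8 of 15 · BRBBRBBR · max L 27/32 · min R 55/64 -> 109/128
9 of 15 · BRBBRBBRB · max L 109/128 · min R 55/64 -> 219/256
10 of 15 · BRBBRBBRBB · max L 219/256 · min R 55/64 -> 439/512
11 of 15 · BRBBRBBRBBB · max L 439/512 · min R 55/64 -> 879/1024
12 of 15 · BRBBRBBRBBBR · max L 439/512 · min R 879/1024 -> 1757/2048
13 of 15 · BRBBRBBRBBBRB · max L 1757/2048 · min R 879/1024 -> 3515/4096
14 of 15 · BRBBRBBRBBBRBB · max L 3515/4096 · min R 879/1024 -> 7031/8192
15 of 15 · BRBBRBBRBBBRBBB · max L 7031/8192 · min R 879/1024 -> 14063/16384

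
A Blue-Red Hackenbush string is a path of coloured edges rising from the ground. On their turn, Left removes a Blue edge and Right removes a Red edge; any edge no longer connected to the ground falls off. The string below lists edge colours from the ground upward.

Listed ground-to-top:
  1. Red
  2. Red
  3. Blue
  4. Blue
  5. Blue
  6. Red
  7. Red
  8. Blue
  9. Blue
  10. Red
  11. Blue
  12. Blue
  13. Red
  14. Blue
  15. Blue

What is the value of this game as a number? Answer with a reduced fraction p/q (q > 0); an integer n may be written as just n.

R: Left {  }, Right { 0 } — simplest -1
RR: Left {  }, Right { -1; 0 } — simplest -2
RRB: Left { -2 }, Right { -1; 0 } — simplest -3/2
RRBB: Left { -2; -3/2 }, Right { -1; 0 } — simplest -5/4
RRBBB: Left { -2; -3/2; -5/4 }, Right { -1; 0 } — simplest -9/8
RRBBBR: Left { -2; -3/2; -5/4 }, Right { -9/8; -1; 0 } — simplest -19/16
RRBBBRR: Left { -2; -3/2; -5/4 }, Right { -19/16; -9/8; -1; 0 } — simplest -39/32
RRBBBRRB: Left { -2; -3/2; -5/4; -39/32 }, Right { -19/16; -9/8; -1; 0 } — simplest -77/64
RRBBBRRBB: Left { -2; -3/2; -5/4; -39/32; -77/64 }, Right { -19/16; -9/8; -1; 0 } — simplest -153/128
RRBBBRRBBR: Left { -2; -3/2; -5/4; -39/32; -77/64 }, Right { -153/128; -19/16; -9/8; -1; 0 } — simplest -307/256
RRBBBRRBBRB: Left { -2; -3/2; -5/4; -39/32; -77/64; -307/256 }, Right { -153/128; -19/16; -9/8; -1; 0 } — simplest -613/512
RRBBBRRBBRBB: Left { -2; -3/2; -5/4; -39/32; -77/64; -307/256; -613/512 }, Right { -153/128; -19/16; -9/8; -1; 0 } — simplest -1225/1024
RRBBBRRBBRBBR: Left { -2; -3/2; -5/4; -39/32; -77/64; -307/256; -613/512 }, Right { -1225/1024; -153/128; -19/16; -9/8; -1; 0 } — simplest -2451/2048
RRBBBRRBBRBBRB: Left { -2; -3/2; -5/4; -39/32; -77/64; -307/256; -613/512; -2451/2048 }, Right { -1225/1024; -153/128; -19/16; -9/8; -1; 0 } — simplest -4901/4096
RRBBBRRBBRBBRBB: Left { -2; -3/2; -5/4; -39/32; -77/64; -307/256; -613/512; -2451/2048; -4901/4096 }, Right { -1225/1024; -153/128; -19/16; -9/8; -1; 0 } — simplest -9801/8192

-9801/8192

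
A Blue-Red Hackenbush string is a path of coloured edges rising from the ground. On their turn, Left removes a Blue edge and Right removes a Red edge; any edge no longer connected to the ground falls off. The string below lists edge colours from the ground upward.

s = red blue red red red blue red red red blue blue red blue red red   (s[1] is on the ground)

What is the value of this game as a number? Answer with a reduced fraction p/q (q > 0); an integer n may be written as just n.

-15255/16384

Recurse on prefixes of the 15-edge string red blue red red red blue red red red blue blue red blue red red:
value_1 [r]  L=[·]  R=[0]  — -1
value_2 [rb]  L=[-1]  R=[0]  — -1/2
value_3 [rbr]  L=[-1]  R=[-1/2,0]  — -3/4
value_4 [rbrr]  L=[-1]  R=[-3/4,-1/2,0]  — -7/8
value_5 [rbrrr]  L=[-1]  R=[-7/8,-3/4,-1/2,0]  — -15/16
value_6 [rbrrrb]  L=[-1,-15/16]  R=[-7/8,-3/4,-1/2,0]  — -29/32
value_7 [rbrrrbr]  L=[-1,-15/16]  R=[-29/32,-7/8,-3/4,-1/2,0]  — -59/64
value_8 [rbrrrbrr]  L=[-1,-15/16]  R=[-59/64,-29/32,-7/8,-3/4,-1/2,0]  — -119/128
value_9 [rbrrrbrrr]  L=[-1,-15/16]  R=[-119/128,-59/64,-29/32,-7/8,-3/4,-1/2,0]  — -239/256
value_10 [rbrrrbrrrb]  L=[-1,-15/16,-239/256]  R=[-119/128,-59/64,-29/32,-7/8,-3/4,-1/2,0]  — -477/512
value_11 [rbrrrbrrrbb]  L=[-1,-15/16,-239/256,-477/512]  R=[-119/128,-59/64,-29/32,-7/8,-3/4,-1/2,0]  — -953/1024
value_12 [rbrrrbrrrbbr]  L=[-1,-15/16,-239/256,-477/512]  R=[-953/1024,-119/128,-59/64,-29/32,-7/8,-3/4,-1/2,0]  — -1907/2048
value_13 [rbrrrbrrrbbrb]  L=[-1,-15/16,-239/256,-477/512,-1907/2048]  R=[-953/1024,-119/128,-59/64,-29/32,-7/8,-3/4,-1/2,0]  — -3813/4096
value_14 [rbrrrbrrrbbrbr]  L=[-1,-15/16,-239/256,-477/512,-1907/2048]  R=[-3813/4096,-953/1024,-119/128,-59/64,-29/32,-7/8,-3/4,-1/2,0]  — -7627/8192
value_15 [rbrrrbrrrbbrbrr]  L=[-1,-15/16,-239/256,-477/512,-1907/2048]  R=[-7627/8192,-3813/4096,-953/1024,-119/128,-59/64,-29/32,-7/8,-3/4,-1/2,0]  — -15255/16384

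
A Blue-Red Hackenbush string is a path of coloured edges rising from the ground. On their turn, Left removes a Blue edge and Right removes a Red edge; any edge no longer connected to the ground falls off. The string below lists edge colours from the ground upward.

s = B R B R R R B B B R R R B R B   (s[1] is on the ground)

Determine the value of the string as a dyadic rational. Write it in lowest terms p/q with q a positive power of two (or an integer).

step 1: add B to get B; options L={ 0 } R={ — } so 1
step 2: add R to get BR; options L={ 0 } R={ 1 } so 1/2
step 3: add B to get BRB; options L={ 0,1/2 } R={ 1 } so 3/4
step 4: add R to get BRBR; options L={ 0,1/2 } R={ 3/4,1 } so 5/8
step 5: add R to get BRBRR; options L={ 0,1/2 } R={ 5/8,3/4,1 } so 9/16
step 6: add R to get BRBRRR; options L={ 0,1/2 } R={ 9/16,5/8,3/4,1 } so 17/32
step 7: add B to get BRBRRRB; options L={ 0,1/2,17/32 } R={ 9/16,5/8,3/4,1 } so 35/64
step 8: add B to get BRBRRRBB; options L={ 0,1/2,17/32,35/64 } R={ 9/16,5/8,3/4,1 } so 71/128
step 9: add B to get BRBRRRBBB; options L={ 0,1/2,17/32,35/64,71/128 } R={ 9/16,5/8,3/4,1 } so 143/256
step 10: add R to get BRBRRRBBBR; options L={ 0,1/2,17/32,35/64,71/128 } R={ 143/256,9/16,5/8,3/4,1 } so 285/512
step 11: add R to get BRBRRRBBBRR; options L={ 0,1/2,17/32,35/64,71/128 } R={ 285/512,143/256,9/16,5/8,3/4,1 } so 569/1024
step 12: add R to get BRBRRRBBBRRR; options L={ 0,1/2,17/32,35/64,71/128 } R={ 569/1024,285/512,143/256,9/16,5/8,3/4,1 } so 1137/2048
step 13: add B to get BRBRRRBBBRRRB; options L={ 0,1/2,17/32,35/64,71/128,1137/2048 } R={ 569/1024,285/512,143/256,9/16,5/8,3/4,1 } so 2275/4096
step 14: add R to get BRBRRRBBBRRRBR; options L={ 0,1/2,17/32,35/64,71/128,1137/2048 } R={ 2275/4096,569/1024,285/512,143/256,9/16,5/8,3/4,1 } so 4549/8192
step 15: add B to get BRBRRRBBBRRRBRB; options L={ 0,1/2,17/32,35/64,71/128,1137/2048,4549/8192 } R={ 2275/4096,569/1024,285/512,143/256,9/16,5/8,3/4,1 } so 9099/16384

9099/16384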